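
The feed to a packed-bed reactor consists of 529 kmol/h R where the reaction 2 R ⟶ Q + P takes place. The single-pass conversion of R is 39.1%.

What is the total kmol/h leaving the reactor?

529 kmol/h

R reacted = 0.391 × 529 = 206.8 kmol/h; ν_R = −2, so ξ = 206.8/2 = 103.4 kmol/h.
Outlet amounts (n = n₀ + ν ξ):
  R: 529 − 2(103.4) = 322.2
  Q: 0 + 1(103.4) = 103.4
  P: 0 + 1(103.4) = 103.4
Total out = 322.2 + 103.4 + 103.4 = 529 kmol/h.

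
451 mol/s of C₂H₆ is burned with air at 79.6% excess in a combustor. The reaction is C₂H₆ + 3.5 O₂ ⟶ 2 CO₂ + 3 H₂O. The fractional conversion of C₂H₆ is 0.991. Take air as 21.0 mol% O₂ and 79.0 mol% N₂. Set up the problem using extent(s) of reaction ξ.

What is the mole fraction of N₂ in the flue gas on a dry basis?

Stoichiometric O₂ = 3.5 × 451 = 1578 mol/s; O₂ fed = 1578 × 1.796 = 2835 mol/s.
N₂ fed = 2835 × 79/21 = 10660 mol/s.
Fuel reacted = 0.991 × 451 → ξ = 446.9 mol/s.
Outlet (n = n₀ + ν ξ):
  C₂H₆: 451 − 1(446.9) = 4.059
  O₂: 2835 − 3.5(446.9) = 1271
  N₂: 10660 (inert)
  CO₂: 0 + 2(446.9) = 893.9
  H₂O: 0 + 3(446.9) = 1341
Dry total = 12830 mol/s; y_N₂ (dry) = 10660 / 12830 = 0.831.

0.831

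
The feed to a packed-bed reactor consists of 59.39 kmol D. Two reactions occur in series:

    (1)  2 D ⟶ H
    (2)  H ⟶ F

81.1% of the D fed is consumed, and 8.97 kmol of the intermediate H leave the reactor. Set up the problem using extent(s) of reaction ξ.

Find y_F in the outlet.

Conversion of D: D consumed = 2ξ₁ = 0.811 × 59.39 → ξ₁ = 24.08 kmol.
H balance: n_H = 0 + 1ξ₁ − 1ξ₂ = 8.97 → ξ₂ = (1·24.08 − 8.97)/1 = 15.11 kmol.
Outlet amounts (n = n₀ + Σ ν·ξ):
  D: 59.39 − 2(24.08) = 11.22
  H: 0 + 1(24.08) − 1(15.11) = 8.97
  F: 0 + 1(15.11) = 15.11
Total out = 35.31 kmol; y_F = 15.11 / 35.31 = 0.428.

0.428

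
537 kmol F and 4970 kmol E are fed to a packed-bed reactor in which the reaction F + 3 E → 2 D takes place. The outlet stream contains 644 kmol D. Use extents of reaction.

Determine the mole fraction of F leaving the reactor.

For D: n = n₀ + 2ξ → 644 = 0 + 2ξ, giving ξ = 322 kmol.
Outlet amounts (n = n₀ + ν ξ):
  F: 537 − 1(322) = 215
  E: 4970 − 3(322) = 4004
  D: 0 + 2(322) = 644
Total out = 4863 kmol; y_F = 215 / 4863 = 0.04421.

0.0442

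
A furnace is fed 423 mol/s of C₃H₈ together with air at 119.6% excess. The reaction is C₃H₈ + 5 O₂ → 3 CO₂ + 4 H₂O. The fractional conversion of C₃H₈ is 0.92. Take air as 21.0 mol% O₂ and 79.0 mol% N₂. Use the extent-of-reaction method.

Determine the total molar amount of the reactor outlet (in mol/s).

22900 mol/s

Stoichiometric O₂ = 5 × 423 = 2115 mol/s; O₂ fed = 2115 × 2.196 = 4645 mol/s.
N₂ fed = 4645 × 79/21 = 17470 mol/s.
Fuel reacted = 0.92 × 423 → ξ = 389.2 mol/s.
Outlet (n = n₀ + ν ξ):
  C₃H₈: 423 − 1(389.2) = 33.84
  O₂: 4645 − 5(389.2) = 2699
  N₂: 17470 (inert)
  CO₂: 0 + 3(389.2) = 1167
  H₂O: 0 + 4(389.2) = 1557
Total out = 33.84 + 2699 + 17470 + 1167 + 1557 = 22930 mol/s.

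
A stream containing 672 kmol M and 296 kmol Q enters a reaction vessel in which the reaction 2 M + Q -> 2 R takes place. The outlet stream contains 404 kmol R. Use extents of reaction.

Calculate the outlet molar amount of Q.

94 kmol

For R: n = n₀ + 2ξ → 404 = 0 + 2ξ, giving ξ = 202 kmol.
Outlet amounts (n = n₀ + ν ξ):
  M: 672 − 2(202) = 268
  Q: 296 − 1(202) = 94
  R: 0 + 2(202) = 404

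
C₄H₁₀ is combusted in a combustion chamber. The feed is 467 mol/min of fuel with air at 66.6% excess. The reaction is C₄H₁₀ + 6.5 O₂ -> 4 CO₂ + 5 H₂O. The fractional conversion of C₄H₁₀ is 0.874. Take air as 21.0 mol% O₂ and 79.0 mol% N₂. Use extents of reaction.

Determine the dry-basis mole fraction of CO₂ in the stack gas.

Stoichiometric O₂ = 6.5 × 467 = 3036 mol/min; O₂ fed = 3036 × 1.666 = 5057 mol/min.
N₂ fed = 5057 × 79/21 = 19020 mol/min.
Fuel reacted = 0.874 × 467 → ξ = 408.2 mol/min.
Outlet (n = n₀ + ν ξ):
  C₄H₁₀: 467 − 1(408.2) = 58.84
  O₂: 5057 − 6.5(408.2) = 2404
  N₂: 19020 (inert)
  CO₂: 0 + 4(408.2) = 1633
  H₂O: 0 + 5(408.2) = 2041
Dry total = 23120 mol/min; y_CO₂ (dry) = 1633 / 23120 = 0.07062.

0.0706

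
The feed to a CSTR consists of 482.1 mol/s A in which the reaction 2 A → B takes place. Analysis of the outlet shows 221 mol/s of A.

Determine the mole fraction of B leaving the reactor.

0.371

For A: n = n₀ − 2ξ → 221 = 482.1 − 2ξ, giving ξ = 130.6 mol/s.
Outlet amounts (n = n₀ + ν ξ):
  A: 482.1 − 2(130.6) = 221
  B: 0 + 1(130.6) = 130.6
Total out = 351.6 mol/s; y_B = 130.6 / 351.6 = 0.3714.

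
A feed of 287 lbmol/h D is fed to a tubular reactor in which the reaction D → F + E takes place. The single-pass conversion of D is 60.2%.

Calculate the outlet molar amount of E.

173 lbmol/h

D reacted = 0.602 × 287 = 172.8 lbmol/h; ν_D = −1, so ξ = 172.8/1 = 172.8 lbmol/h.
Outlet amounts (n = n₀ + ν ξ):
  D: 287 − 1(172.8) = 114.2
  F: 0 + 1(172.8) = 172.8
  E: 0 + 1(172.8) = 172.8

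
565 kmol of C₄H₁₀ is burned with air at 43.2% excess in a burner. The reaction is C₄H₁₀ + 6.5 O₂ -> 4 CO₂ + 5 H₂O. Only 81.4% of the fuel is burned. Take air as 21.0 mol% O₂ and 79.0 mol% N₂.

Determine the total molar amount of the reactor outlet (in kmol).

Stoichiometric O₂ = 6.5 × 565 = 3672 kmol; O₂ fed = 3672 × 1.432 = 5259 kmol.
N₂ fed = 5259 × 79/21 = 19780 kmol.
Fuel reacted = 0.814 × 565 → ξ = 459.9 kmol.
Outlet (n = n₀ + ν ξ):
  C₄H₁₀: 565 − 1(459.9) = 105.1
  O₂: 5259 − 6.5(459.9) = 2270
  N₂: 19780 (inert)
  CO₂: 0 + 4(459.9) = 1840
  H₂O: 0 + 5(459.9) = 2300
Total out = 105.1 + 2270 + 19780 + 1840 + 2300 = 26300 kmol.

26300 kmol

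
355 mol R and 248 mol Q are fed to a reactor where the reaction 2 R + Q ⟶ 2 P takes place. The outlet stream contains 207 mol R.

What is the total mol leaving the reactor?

For R: n = n₀ − 2ξ → 207 = 355 − 2ξ, giving ξ = 74 mol.
Outlet amounts (n = n₀ + ν ξ):
  R: 355 − 2(74) = 207
  Q: 248 − 1(74) = 174
  P: 0 + 2(74) = 148
Total out = 207 + 174 + 148 = 529 mol.

529 mol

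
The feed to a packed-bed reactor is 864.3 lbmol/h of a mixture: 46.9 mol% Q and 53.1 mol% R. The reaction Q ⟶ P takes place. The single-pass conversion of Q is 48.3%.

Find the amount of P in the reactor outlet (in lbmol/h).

Q reacted = 0.483 × 405.4 = 195.8 lbmol/h; ν_Q = −1, so ξ = 195.8/1 = 195.8 lbmol/h.
Outlet amounts (n = n₀ + ν ξ):
  Q: 405.4 − 1(195.8) = 209.6
  P: 0 + 1(195.8) = 195.8
  R: 458.9 (inert)

196 lbmol/h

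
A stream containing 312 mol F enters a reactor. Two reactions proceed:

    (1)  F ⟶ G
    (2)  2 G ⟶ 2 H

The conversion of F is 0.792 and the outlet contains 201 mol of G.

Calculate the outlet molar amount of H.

46.1 mol

Conversion of F: F consumed = 1ξ₁ = 0.792 × 312 → ξ₁ = 247.1 mol.
G balance: n_G = 0 + 1ξ₁ − 2ξ₂ = 201 → ξ₂ = (1·247.1 − 201)/2 = 23.05 mol.
Outlet amounts (n = n₀ + Σ ν·ξ):
  F: 312 − 1(247.1) = 64.9
  G: 0 + 1(247.1) − 2(23.05) = 201
  H: 0 + 2(23.05) = 46.1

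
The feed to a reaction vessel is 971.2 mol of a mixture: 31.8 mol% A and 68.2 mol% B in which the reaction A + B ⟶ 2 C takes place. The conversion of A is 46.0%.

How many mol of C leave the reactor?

284 mol

A reacted = 0.46 × 308.8 = 142.1 mol; ν_A = −1, so ξ = 142.1/1 = 142.1 mol.
Outlet amounts (n = n₀ + ν ξ):
  A: 308.8 − 1(142.1) = 166.8
  B: 662.4 − 1(142.1) = 520.3
  C: 0 + 2(142.1) = 284.1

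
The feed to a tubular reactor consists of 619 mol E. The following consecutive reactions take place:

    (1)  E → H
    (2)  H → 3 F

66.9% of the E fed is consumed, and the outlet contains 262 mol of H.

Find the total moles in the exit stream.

923 mol

Conversion of E: E consumed = 1ξ₁ = 0.669 × 619 → ξ₁ = 414.1 mol.
H balance: n_H = 0 + 1ξ₁ − 1ξ₂ = 262 → ξ₂ = (1·414.1 − 262)/1 = 152.1 mol.
Outlet amounts (n = n₀ + Σ ν·ξ):
  E: 619 − 1(414.1) = 204.9
  H: 0 + 1(414.1) − 1(152.1) = 262
  F: 0 + 3(152.1) = 456.3
Total out = 204.9 + 262 + 456.3 = 923.2 mol.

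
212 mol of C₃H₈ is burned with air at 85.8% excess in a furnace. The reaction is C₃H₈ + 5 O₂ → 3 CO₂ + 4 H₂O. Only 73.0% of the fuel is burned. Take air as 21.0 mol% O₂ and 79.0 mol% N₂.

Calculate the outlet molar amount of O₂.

1200 mol

Stoichiometric O₂ = 5 × 212 = 1060 mol; O₂ fed = 1060 × 1.858 = 1969 mol.
N₂ fed = 1969 × 79/21 = 7409 mol.
Fuel reacted = 0.73 × 212 → ξ = 154.8 mol.
Outlet (n = n₀ + ν ξ):
  C₃H₈: 212 − 1(154.8) = 57.24
  O₂: 1969 − 5(154.8) = 1196
  N₂: 7409 (inert)
  CO₂: 0 + 3(154.8) = 464.3
  H₂O: 0 + 4(154.8) = 619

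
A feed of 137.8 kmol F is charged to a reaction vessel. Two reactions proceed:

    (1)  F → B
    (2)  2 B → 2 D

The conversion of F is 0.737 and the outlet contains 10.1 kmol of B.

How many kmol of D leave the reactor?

Conversion of F: F consumed = 1ξ₁ = 0.737 × 137.8 → ξ₁ = 101.6 kmol.
B balance: n_B = 0 + 1ξ₁ − 2ξ₂ = 10.1 → ξ₂ = (1·101.6 − 10.1)/2 = 45.73 kmol.
Outlet amounts (n = n₀ + Σ ν·ξ):
  F: 137.8 − 1(101.6) = 36.24
  B: 0 + 1(101.6) − 2(45.73) = 10.1
  D: 0 + 2(45.73) = 91.46

91.5 kmol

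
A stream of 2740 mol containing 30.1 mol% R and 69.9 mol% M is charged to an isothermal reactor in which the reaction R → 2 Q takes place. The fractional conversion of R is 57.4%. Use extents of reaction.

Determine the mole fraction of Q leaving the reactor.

R reacted = 0.574 × 824.7 = 473.4 mol; ν_R = −1, so ξ = 473.4/1 = 473.4 mol.
Outlet amounts (n = n₀ + ν ξ):
  R: 824.7 − 1(473.4) = 351.3
  Q: 0 + 2(473.4) = 946.8
  M: 1915 (inert)
Total out = 3213 mol; y_Q = 946.8 / 3213 = 0.2946.

0.295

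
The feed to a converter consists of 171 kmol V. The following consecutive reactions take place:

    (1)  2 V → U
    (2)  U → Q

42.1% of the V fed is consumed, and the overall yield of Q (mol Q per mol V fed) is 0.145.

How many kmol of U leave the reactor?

11.2 kmol

Conversion of V: V consumed = 2ξ₁ = 0.421 × 171 → ξ₁ = 36 kmol.
Yield of Q: 1ξ₂ / 171 = 0.145 → ξ₂ = 24.79 kmol.
Outlet amounts (n = n₀ + Σ ν·ξ):
  V: 171 − 2(36) = 99.01
  U: 0 + 1(36) − 1(24.79) = 11.2
  Q: 0 + 1(24.79) = 24.79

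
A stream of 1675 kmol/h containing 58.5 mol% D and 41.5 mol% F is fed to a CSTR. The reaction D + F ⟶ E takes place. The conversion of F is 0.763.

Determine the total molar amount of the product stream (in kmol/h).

F reacted = 0.763 × 695.1 = 530.4 kmol/h; ν_F = −1, so ξ = 530.4/1 = 530.4 kmol/h.
Outlet amounts (n = n₀ + ν ξ):
  D: 979.9 − 1(530.4) = 449.5
  F: 695.1 − 1(530.4) = 164.7
  E: 0 + 1(530.4) = 530.4
Total out = 449.5 + 164.7 + 530.4 = 1145 kmol/h.

1140 kmol/h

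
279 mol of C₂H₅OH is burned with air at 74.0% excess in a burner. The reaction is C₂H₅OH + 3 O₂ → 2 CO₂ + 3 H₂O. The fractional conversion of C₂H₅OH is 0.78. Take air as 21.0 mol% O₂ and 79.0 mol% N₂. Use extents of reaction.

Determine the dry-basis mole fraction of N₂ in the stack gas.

Stoichiometric O₂ = 3 × 279 = 837 mol; O₂ fed = 837 × 1.740 = 1456 mol.
N₂ fed = 1456 × 79/21 = 5479 mol.
Fuel reacted = 0.78 × 279 → ξ = 217.6 mol.
Outlet (n = n₀ + ν ξ):
  C₂H₅OH: 279 − 1(217.6) = 61.38
  O₂: 1456 − 3(217.6) = 803.5
  N₂: 5479 (inert)
  CO₂: 0 + 2(217.6) = 435.2
  H₂O: 0 + 3(217.6) = 652.9
Dry total = 6779 mol; y_N₂ (dry) = 5479 / 6779 = 0.8082.

0.808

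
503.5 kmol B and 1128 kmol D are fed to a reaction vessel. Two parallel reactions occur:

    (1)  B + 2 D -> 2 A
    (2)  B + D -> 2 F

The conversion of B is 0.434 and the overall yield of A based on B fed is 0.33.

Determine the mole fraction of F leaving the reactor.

Yield of A: 2ξ₁ / 503.5 = 0.33 → ξ₁ = 83.08 kmol.
Conversion of B: 1ξ₁ + 1ξ₂ = 0.434 × 503.5 = 218.5 → ξ₂ = 135.4 kmol.
Outlet amounts (n = n₀ + Σ ν·ξ):
  B: 503.5 − 1(83.08) − 1(135.4) = 285
  D: 1128 − 2(83.08) − 1(135.4) = 826.4
  A: 0 + 2(83.08) = 166.2
  F: 0 + 2(135.4) = 270.9
Total out = 1548 kmol; y_F = 270.9 / 1548 = 0.1749.

0.175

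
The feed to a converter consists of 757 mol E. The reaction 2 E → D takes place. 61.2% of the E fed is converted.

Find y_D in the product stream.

0.441

E reacted = 0.612 × 757 = 463.3 mol; ν_E = −2, so ξ = 463.3/2 = 231.6 mol.
Outlet amounts (n = n₀ + ν ξ):
  E: 757 − 2(231.6) = 293.7
  D: 0 + 1(231.6) = 231.6
Total out = 525.4 mol; y_D = 231.6 / 525.4 = 0.4409.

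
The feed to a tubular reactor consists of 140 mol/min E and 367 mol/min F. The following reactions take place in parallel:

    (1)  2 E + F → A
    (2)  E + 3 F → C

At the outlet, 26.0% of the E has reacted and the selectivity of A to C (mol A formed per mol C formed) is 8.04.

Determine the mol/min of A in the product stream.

Conversion of E: E consumed = 0.26 × 140 = 36.4 mol/min = 2ξ₁ + 1ξ₂.
Selectivity: 1ξ₁ / (1ξ₂) = 8.04 → ξ₁ = 8.04 ξ₂.
Substitute: (2·8.04 + 1) ξ₂ = 36.4 → ξ₂ = 2.131 mol/min, ξ₁ = 17.13 mol/min.
Outlet amounts (n = n₀ + Σ ν·ξ):
  E: 140 − 2(17.13) − 1(2.131) = 103.6
  F: 367 − 1(17.13) − 3(2.131) = 343.5
  A: 0 + 1(17.13) = 17.13
  C: 0 + 1(2.131) = 2.131

17.1 mol/min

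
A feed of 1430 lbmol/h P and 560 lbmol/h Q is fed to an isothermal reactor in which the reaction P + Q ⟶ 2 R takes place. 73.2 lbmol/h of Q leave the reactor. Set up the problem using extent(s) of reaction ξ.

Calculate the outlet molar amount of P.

For Q: n = n₀ − 1ξ → 73.2 = 560 − 1ξ, giving ξ = 486.8 lbmol/h.
Outlet amounts (n = n₀ + ν ξ):
  P: 1430 − 1(486.8) = 943.2
  Q: 560 − 1(486.8) = 73.2
  R: 0 + 2(486.8) = 973.6

943 lbmol/h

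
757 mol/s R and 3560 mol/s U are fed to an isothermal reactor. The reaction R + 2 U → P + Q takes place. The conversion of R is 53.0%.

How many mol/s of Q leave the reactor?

401 mol/s

R reacted = 0.53 × 757 = 401.2 mol/s; ν_R = −1, so ξ = 401.2/1 = 401.2 mol/s.
Outlet amounts (n = n₀ + ν ξ):
  R: 757 − 1(401.2) = 355.8
  U: 3560 − 2(401.2) = 2758
  P: 0 + 1(401.2) = 401.2
  Q: 0 + 1(401.2) = 401.2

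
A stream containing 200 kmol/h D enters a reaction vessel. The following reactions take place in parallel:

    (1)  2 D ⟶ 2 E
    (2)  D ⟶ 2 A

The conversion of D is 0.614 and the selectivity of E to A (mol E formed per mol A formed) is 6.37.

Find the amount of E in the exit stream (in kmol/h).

114 kmol/h

Conversion of D: D consumed = 0.614 × 200 = 122.8 kmol/h = 2ξ₁ + 1ξ₂.
Selectivity: 2ξ₁ / (2ξ₂) = 6.37 → ξ₁ = 6.37 ξ₂.
Substitute: (2·6.37 + 1) ξ₂ = 122.8 → ξ₂ = 8.937 kmol/h, ξ₁ = 56.93 kmol/h.
Outlet amounts (n = n₀ + Σ ν·ξ):
  D: 200 − 2(56.93) − 1(8.937) = 77.2
  E: 0 + 2(56.93) = 113.9
  A: 0 + 2(8.937) = 17.87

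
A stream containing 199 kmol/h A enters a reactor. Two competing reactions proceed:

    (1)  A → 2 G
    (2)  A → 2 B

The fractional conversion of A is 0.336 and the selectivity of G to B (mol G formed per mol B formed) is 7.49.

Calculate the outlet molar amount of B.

Conversion of A: A consumed = 0.336 × 199 = 66.86 kmol/h = 1ξ₁ + 1ξ₂.
Selectivity: 2ξ₁ / (2ξ₂) = 7.49 → ξ₁ = 7.49 ξ₂.
Substitute: (1·7.49 + 1) ξ₂ = 66.86 → ξ₂ = 7.876 kmol/h, ξ₁ = 58.99 kmol/h.
Outlet amounts (n = n₀ + Σ ν·ξ):
  A: 199 − 1(58.99) − 1(7.876) = 132.1
  G: 0 + 2(58.99) = 118
  B: 0 + 2(7.876) = 15.75

15.8 kmol/h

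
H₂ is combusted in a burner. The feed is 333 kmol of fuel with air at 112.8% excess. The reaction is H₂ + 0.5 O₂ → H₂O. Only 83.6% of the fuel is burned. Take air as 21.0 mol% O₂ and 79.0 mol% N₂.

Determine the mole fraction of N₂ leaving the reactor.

0.709

Stoichiometric O₂ = 0.5 × 333 = 166.5 kmol; O₂ fed = 166.5 × 2.128 = 354.3 kmol.
N₂ fed = 354.3 × 79/21 = 1333 kmol.
Fuel reacted = 0.836 × 333 → ξ = 278.4 kmol.
Outlet (n = n₀ + ν ξ):
  H₂: 333 − 1(278.4) = 54.61
  O₂: 354.3 − 0.5(278.4) = 215.1
  N₂: 1333 (inert)
  H₂O: 0 + 1(278.4) = 278.4
Total out = 1881 kmol; y_N₂ = 1333 / 1881 = 0.7086.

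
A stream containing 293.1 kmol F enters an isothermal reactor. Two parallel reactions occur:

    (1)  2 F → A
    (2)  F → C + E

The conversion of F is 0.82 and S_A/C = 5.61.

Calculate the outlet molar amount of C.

Conversion of F: F consumed = 0.82 × 293.1 = 240.3 kmol = 2ξ₁ + 1ξ₂.
Selectivity: 1ξ₁ / (1ξ₂) = 5.61 → ξ₁ = 5.61 ξ₂.
Substitute: (2·5.61 + 1) ξ₂ = 240.3 → ξ₂ = 19.67 kmol, ξ₁ = 110.3 kmol.
Outlet amounts (n = n₀ + Σ ν·ξ):
  F: 293.1 − 2(110.3) − 1(19.67) = 52.76
  A: 0 + 1(110.3) = 110.3
  C: 0 + 1(19.67) = 19.67
  E: 0 + 1(19.67) = 19.67

19.7 kmol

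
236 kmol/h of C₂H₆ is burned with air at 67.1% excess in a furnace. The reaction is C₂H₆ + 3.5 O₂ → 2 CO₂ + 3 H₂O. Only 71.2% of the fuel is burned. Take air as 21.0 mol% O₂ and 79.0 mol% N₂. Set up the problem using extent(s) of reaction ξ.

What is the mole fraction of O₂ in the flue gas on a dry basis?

0.124

Stoichiometric O₂ = 3.5 × 236 = 826 kmol/h; O₂ fed = 826 × 1.671 = 1380 kmol/h.
N₂ fed = 1380 × 79/21 = 5192 kmol/h.
Fuel reacted = 0.712 × 236 → ξ = 168 kmol/h.
Outlet (n = n₀ + ν ξ):
  C₂H₆: 236 − 1(168) = 67.97
  O₂: 1380 − 3.5(168) = 792.1
  N₂: 5192 (inert)
  CO₂: 0 + 2(168) = 336.1
  H₂O: 0 + 3(168) = 504.1
Dry total = 6389 kmol/h; y_O₂ (dry) = 792.1 / 6389 = 0.124.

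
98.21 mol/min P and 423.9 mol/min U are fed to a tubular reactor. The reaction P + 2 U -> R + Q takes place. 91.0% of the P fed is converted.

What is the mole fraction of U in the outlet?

P reacted = 0.91 × 98.21 = 89.37 mol/min; ν_P = −1, so ξ = 89.37/1 = 89.37 mol/min.
Outlet amounts (n = n₀ + ν ξ):
  P: 98.21 − 1(89.37) = 8.839
  U: 423.9 − 2(89.37) = 245.2
  R: 0 + 1(89.37) = 89.37
  Q: 0 + 1(89.37) = 89.37
Total out = 432.7 mol/min; y_U = 245.2 / 432.7 = 0.5665.

0.567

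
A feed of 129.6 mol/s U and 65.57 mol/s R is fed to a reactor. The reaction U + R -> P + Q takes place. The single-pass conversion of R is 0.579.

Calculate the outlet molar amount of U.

R reacted = 0.579 × 65.57 = 37.97 mol/s; ν_R = −1, so ξ = 37.97/1 = 37.97 mol/s.
Outlet amounts (n = n₀ + ν ξ):
  U: 129.6 − 1(37.97) = 91.63
  R: 65.57 − 1(37.97) = 27.6
  P: 0 + 1(37.97) = 37.97
  Q: 0 + 1(37.97) = 37.97

91.6 mol/s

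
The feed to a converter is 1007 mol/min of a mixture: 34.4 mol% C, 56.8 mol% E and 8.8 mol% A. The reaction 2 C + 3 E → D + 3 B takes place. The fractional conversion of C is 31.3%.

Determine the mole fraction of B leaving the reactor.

0.171

C reacted = 0.313 × 346.4 = 108.4 mol/min; ν_C = −2, so ξ = 108.4/2 = 54.21 mol/min.
Outlet amounts (n = n₀ + ν ξ):
  C: 346.4 − 2(54.21) = 238
  E: 572 − 3(54.21) = 409.3
  D: 0 + 1(54.21) = 54.21
  B: 0 + 3(54.21) = 162.6
  A: 88.62 (inert)
Total out = 952.8 mol/min; y_B = 162.6 / 952.8 = 0.1707.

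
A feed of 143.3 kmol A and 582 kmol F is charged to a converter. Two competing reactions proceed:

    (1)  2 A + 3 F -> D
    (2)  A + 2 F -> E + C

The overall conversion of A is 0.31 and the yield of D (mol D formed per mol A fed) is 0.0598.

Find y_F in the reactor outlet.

Yield of D: 1ξ₁ / 143.3 = 0.0598 → ξ₁ = 8.569 kmol.
Conversion of A: 2ξ₁ + 1ξ₂ = 0.31 × 143.3 = 44.42 → ξ₂ = 27.28 kmol.
Outlet amounts (n = n₀ + Σ ν·ξ):
  A: 143.3 − 2(8.569) − 1(27.28) = 98.88
  F: 582 − 3(8.569) − 2(27.28) = 501.7
  D: 0 + 1(8.569) = 8.569
  E: 0 + 1(27.28) = 27.28
  C: 0 + 1(27.28) = 27.28
Total out = 663.7 kmol; y_F = 501.7 / 663.7 = 0.7559.

0.756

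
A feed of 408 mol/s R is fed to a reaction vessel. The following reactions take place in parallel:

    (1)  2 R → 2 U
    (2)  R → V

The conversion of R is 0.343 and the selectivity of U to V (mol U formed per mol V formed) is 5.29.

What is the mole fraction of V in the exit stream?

Conversion of R: R consumed = 0.343 × 408 = 139.9 mol/s = 2ξ₁ + 1ξ₂.
Selectivity: 2ξ₁ / (1ξ₂) = 5.29 → ξ₁ = 2.645 ξ₂.
Substitute: (2·2.645 + 1) ξ₂ = 139.9 → ξ₂ = 22.25 mol/s, ξ₁ = 58.85 mol/s.
Outlet amounts (n = n₀ + Σ ν·ξ):
  R: 408 − 2(58.85) − 1(22.25) = 268.1
  U: 0 + 2(58.85) = 117.7
  V: 0 + 1(22.25) = 22.25
Total out = 408 mol/s; y_V = 22.25 / 408 = 0.05453.

0.0545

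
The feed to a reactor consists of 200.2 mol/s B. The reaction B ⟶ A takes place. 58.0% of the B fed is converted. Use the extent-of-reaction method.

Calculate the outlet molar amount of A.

116 mol/s

B reacted = 0.58 × 200.2 = 116.1 mol/s; ν_B = −1, so ξ = 116.1/1 = 116.1 mol/s.
Outlet amounts (n = n₀ + ν ξ):
  B: 200.2 − 1(116.1) = 84.08
  A: 0 + 1(116.1) = 116.1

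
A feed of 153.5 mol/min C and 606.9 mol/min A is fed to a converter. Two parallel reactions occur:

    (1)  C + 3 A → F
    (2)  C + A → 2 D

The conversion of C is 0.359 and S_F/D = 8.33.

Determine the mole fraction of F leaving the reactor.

0.086

Conversion of C: C consumed = 0.359 × 153.5 = 55.11 mol/min = 1ξ₁ + 1ξ₂.
Selectivity: 1ξ₁ / (2ξ₂) = 8.33 → ξ₁ = 16.66 ξ₂.
Substitute: (1·16.66 + 1) ξ₂ = 55.11 → ξ₂ = 3.12 mol/min, ξ₁ = 51.99 mol/min.
Outlet amounts (n = n₀ + Σ ν·ξ):
  C: 153.5 − 1(51.99) − 1(3.12) = 98.39
  A: 606.9 − 3(51.99) − 1(3.12) = 447.8
  F: 0 + 1(51.99) = 51.99
  D: 0 + 2(3.12) = 6.241
Total out = 604.4 mol/min; y_F = 51.99 / 604.4 = 0.08601.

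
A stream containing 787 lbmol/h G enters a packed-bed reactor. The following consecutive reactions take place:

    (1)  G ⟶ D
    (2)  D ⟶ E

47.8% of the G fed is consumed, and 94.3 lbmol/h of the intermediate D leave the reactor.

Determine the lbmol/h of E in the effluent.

282 lbmol/h

Conversion of G: G consumed = 1ξ₁ = 0.478 × 787 → ξ₁ = 376.2 lbmol/h.
D balance: n_D = 0 + 1ξ₁ − 1ξ₂ = 94.3 → ξ₂ = (1·376.2 − 94.3)/1 = 281.9 lbmol/h.
Outlet amounts (n = n₀ + Σ ν·ξ):
  G: 787 − 1(376.2) = 410.8
  D: 0 + 1(376.2) − 1(281.9) = 94.3
  E: 0 + 1(281.9) = 281.9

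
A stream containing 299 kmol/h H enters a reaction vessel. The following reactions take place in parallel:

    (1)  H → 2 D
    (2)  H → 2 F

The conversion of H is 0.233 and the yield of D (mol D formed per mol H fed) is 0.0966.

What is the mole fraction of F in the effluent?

Yield of D: 2ξ₁ / 299 = 0.0966 → ξ₁ = 14.44 kmol/h.
Conversion of H: 1ξ₁ + 1ξ₂ = 0.233 × 299 = 69.67 → ξ₂ = 55.23 kmol/h.
Outlet amounts (n = n₀ + Σ ν·ξ):
  H: 299 − 1(14.44) − 1(55.23) = 229.3
  D: 0 + 2(14.44) = 28.88
  F: 0 + 2(55.23) = 110.5
Total out = 368.7 kmol/h; y_F = 110.5 / 368.7 = 0.2996.

0.3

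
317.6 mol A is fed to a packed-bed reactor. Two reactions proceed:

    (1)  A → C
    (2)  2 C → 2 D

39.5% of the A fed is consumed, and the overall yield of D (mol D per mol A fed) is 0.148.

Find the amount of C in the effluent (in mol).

78.4 mol

Conversion of A: A consumed = 1ξ₁ = 0.395 × 317.6 → ξ₁ = 125.5 mol.
Yield of D: 2ξ₂ / 317.6 = 0.148 → ξ₂ = 23.5 mol.
Outlet amounts (n = n₀ + Σ ν·ξ):
  A: 317.6 − 1(125.5) = 192.1
  C: 0 + 1(125.5) − 2(23.5) = 78.45
  D: 0 + 2(23.5) = 47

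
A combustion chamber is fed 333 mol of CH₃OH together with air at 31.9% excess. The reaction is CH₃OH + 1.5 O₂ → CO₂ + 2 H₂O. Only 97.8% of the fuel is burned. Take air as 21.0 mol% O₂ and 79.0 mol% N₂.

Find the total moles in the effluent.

Stoichiometric O₂ = 1.5 × 333 = 499.5 mol; O₂ fed = 499.5 × 1.319 = 658.8 mol.
N₂ fed = 658.8 × 79/21 = 2478 mol.
Fuel reacted = 0.978 × 333 → ξ = 325.7 mol.
Outlet (n = n₀ + ν ξ):
  CH₃OH: 333 − 1(325.7) = 7.326
  O₂: 658.8 − 1.5(325.7) = 170.3
  N₂: 2478 (inert)
  CO₂: 0 + 1(325.7) = 325.7
  H₂O: 0 + 2(325.7) = 651.3
Total out = 7.326 + 170.3 + 2478 + 325.7 + 651.3 = 3633 mol.

3630 mol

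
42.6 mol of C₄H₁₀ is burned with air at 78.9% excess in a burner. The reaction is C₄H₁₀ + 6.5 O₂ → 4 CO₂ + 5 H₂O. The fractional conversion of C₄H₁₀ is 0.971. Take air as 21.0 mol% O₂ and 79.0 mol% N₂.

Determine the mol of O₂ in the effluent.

227 mol

Stoichiometric O₂ = 6.5 × 42.6 = 276.9 mol; O₂ fed = 276.9 × 1.789 = 495.4 mol.
N₂ fed = 495.4 × 79/21 = 1864 mol.
Fuel reacted = 0.971 × 42.6 → ξ = 41.36 mol.
Outlet (n = n₀ + ν ξ):
  C₄H₁₀: 42.6 − 1(41.36) = 1.235
  O₂: 495.4 − 6.5(41.36) = 226.5
  N₂: 1864 (inert)
  CO₂: 0 + 4(41.36) = 165.5
  H₂O: 0 + 5(41.36) = 206.8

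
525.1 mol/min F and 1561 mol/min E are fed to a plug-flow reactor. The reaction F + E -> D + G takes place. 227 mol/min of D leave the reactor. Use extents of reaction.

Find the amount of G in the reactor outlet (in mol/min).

For D: n = n₀ + 1ξ → 227 = 0 + 1ξ, giving ξ = 227 mol/min.
Outlet amounts (n = n₀ + ν ξ):
  F: 525.1 − 1(227) = 298.1
  E: 1561 − 1(227) = 1334
  D: 0 + 1(227) = 227
  G: 0 + 1(227) = 227

227 mol/min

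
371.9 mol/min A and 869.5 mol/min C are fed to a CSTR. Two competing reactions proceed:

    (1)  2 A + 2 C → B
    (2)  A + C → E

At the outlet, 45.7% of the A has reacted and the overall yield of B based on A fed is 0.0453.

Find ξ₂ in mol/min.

Yield of B: 1ξ₁ / 371.9 = 0.0453 → ξ₁ = 16.85 mol/min.
Conversion of A: 2ξ₁ + 1ξ₂ = 0.457 × 371.9 = 170 → ξ₂ = 136.3 mol/min.
Outlet amounts (n = n₀ + Σ ν·ξ):
  A: 371.9 − 2(16.85) − 1(136.3) = 201.9
  C: 869.5 − 2(16.85) − 1(136.3) = 699.5
  B: 0 + 1(16.85) = 16.85
  E: 0 + 1(136.3) = 136.3

ξ₂ = 136 mol/min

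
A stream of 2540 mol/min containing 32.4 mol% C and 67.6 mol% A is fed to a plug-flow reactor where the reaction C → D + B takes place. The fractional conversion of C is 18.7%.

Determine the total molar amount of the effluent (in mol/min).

2690 mol/min

C reacted = 0.187 × 823 = 153.9 mol/min; ν_C = −1, so ξ = 153.9/1 = 153.9 mol/min.
Outlet amounts (n = n₀ + ν ξ):
  C: 823 − 1(153.9) = 669.1
  D: 0 + 1(153.9) = 153.9
  B: 0 + 1(153.9) = 153.9
  A: 1717 (inert)
Total out = 669.1 + 153.9 + 153.9 + 1717 = 2694 mol/min.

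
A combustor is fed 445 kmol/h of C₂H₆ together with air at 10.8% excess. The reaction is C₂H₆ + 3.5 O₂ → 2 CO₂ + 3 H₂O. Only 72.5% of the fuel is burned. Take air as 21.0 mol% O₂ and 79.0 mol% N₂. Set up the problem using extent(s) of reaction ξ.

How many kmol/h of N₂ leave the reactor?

Stoichiometric O₂ = 3.5 × 445 = 1558 kmol/h; O₂ fed = 1558 × 1.108 = 1726 kmol/h.
N₂ fed = 1726 × 79/21 = 6492 kmol/h.
Fuel reacted = 0.725 × 445 → ξ = 322.6 kmol/h.
Outlet (n = n₀ + ν ξ):
  C₂H₆: 445 − 1(322.6) = 122.4
  O₂: 1726 − 3.5(322.6) = 596.5
  N₂: 6492 (inert)
  CO₂: 0 + 2(322.6) = 645.2
  H₂O: 0 + 3(322.6) = 967.9

6490 kmol/h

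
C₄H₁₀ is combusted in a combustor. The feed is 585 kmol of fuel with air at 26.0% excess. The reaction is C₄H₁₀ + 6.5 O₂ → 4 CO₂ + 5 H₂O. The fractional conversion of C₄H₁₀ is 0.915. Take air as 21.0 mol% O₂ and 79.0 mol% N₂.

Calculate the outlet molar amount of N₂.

Stoichiometric O₂ = 6.5 × 585 = 3802 kmol; O₂ fed = 3802 × 1.260 = 4791 kmol.
N₂ fed = 4791 × 79/21 = 18020 kmol.
Fuel reacted = 0.915 × 585 → ξ = 535.3 kmol.
Outlet (n = n₀ + ν ξ):
  C₄H₁₀: 585 − 1(535.3) = 49.73
  O₂: 4791 − 6.5(535.3) = 1312
  N₂: 18020 (inert)
  CO₂: 0 + 4(535.3) = 2141
  H₂O: 0 + 5(535.3) = 2676

18000 kmol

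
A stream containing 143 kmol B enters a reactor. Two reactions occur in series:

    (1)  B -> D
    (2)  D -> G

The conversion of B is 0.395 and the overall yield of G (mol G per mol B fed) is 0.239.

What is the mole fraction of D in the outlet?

Conversion of B: B consumed = 1ξ₁ = 0.395 × 143 → ξ₁ = 56.48 kmol.
Yield of G: 1ξ₂ / 143 = 0.239 → ξ₂ = 34.18 kmol.
Outlet amounts (n = n₀ + Σ ν·ξ):
  B: 143 − 1(56.48) = 86.52
  D: 0 + 1(56.48) − 1(34.18) = 22.31
  G: 0 + 1(34.18) = 34.18
Total out = 143 kmol; y_D = 22.31 / 143 = 0.156.

0.156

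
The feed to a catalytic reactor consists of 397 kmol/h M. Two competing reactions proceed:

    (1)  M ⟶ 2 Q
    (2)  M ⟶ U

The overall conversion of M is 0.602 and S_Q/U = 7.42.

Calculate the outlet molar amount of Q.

Conversion of M: M consumed = 0.602 × 397 = 239 kmol/h = 1ξ₁ + 1ξ₂.
Selectivity: 2ξ₁ / (1ξ₂) = 7.42 → ξ₁ = 3.71 ξ₂.
Substitute: (1·3.71 + 1) ξ₂ = 239 → ξ₂ = 50.74 kmol/h, ξ₁ = 188.3 kmol/h.
Outlet amounts (n = n₀ + Σ ν·ξ):
  M: 397 − 1(188.3) − 1(50.74) = 158
  Q: 0 + 2(188.3) = 376.5
  U: 0 + 1(50.74) = 50.74

377 kmol/h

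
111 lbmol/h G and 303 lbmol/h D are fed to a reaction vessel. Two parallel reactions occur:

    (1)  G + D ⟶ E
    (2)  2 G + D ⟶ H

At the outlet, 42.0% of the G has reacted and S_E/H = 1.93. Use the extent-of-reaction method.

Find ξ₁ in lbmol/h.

ξ₁ = 22.9 lbmol/h

Conversion of G: G consumed = 0.42 × 111 = 46.62 lbmol/h = 1ξ₁ + 2ξ₂.
Selectivity: 1ξ₁ / (1ξ₂) = 1.93 → ξ₁ = 1.93 ξ₂.
Substitute: (1·1.93 + 2) ξ₂ = 46.62 → ξ₂ = 11.86 lbmol/h, ξ₁ = 22.89 lbmol/h.
Outlet amounts (n = n₀ + Σ ν·ξ):
  G: 111 − 1(22.89) − 2(11.86) = 64.38
  D: 303 − 1(22.89) − 1(11.86) = 268.2
  E: 0 + 1(22.89) = 22.89
  H: 0 + 1(11.86) = 11.86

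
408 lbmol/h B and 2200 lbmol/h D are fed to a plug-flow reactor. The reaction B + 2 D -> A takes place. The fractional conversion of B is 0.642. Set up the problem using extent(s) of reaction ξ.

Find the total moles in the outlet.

B reacted = 0.642 × 408 = 261.9 lbmol/h; ν_B = −1, so ξ = 261.9/1 = 261.9 lbmol/h.
Outlet amounts (n = n₀ + ν ξ):
  B: 408 − 1(261.9) = 146.1
  D: 2200 − 2(261.9) = 1676
  A: 0 + 1(261.9) = 261.9
Total out = 146.1 + 1676 + 261.9 = 2084 lbmol/h.

2080 lbmol/h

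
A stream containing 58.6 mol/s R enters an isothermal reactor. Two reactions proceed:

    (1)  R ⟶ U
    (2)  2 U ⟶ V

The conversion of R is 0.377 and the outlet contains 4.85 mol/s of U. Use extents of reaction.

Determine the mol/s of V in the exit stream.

Conversion of R: R consumed = 1ξ₁ = 0.377 × 58.6 → ξ₁ = 22.09 mol/s.
U balance: n_U = 0 + 1ξ₁ − 2ξ₂ = 4.85 → ξ₂ = (1·22.09 − 4.85)/2 = 8.621 mol/s.
Outlet amounts (n = n₀ + Σ ν·ξ):
  R: 58.6 − 1(22.09) = 36.51
  U: 0 + 1(22.09) − 2(8.621) = 4.85
  V: 0 + 1(8.621) = 8.621

8.62 mol/s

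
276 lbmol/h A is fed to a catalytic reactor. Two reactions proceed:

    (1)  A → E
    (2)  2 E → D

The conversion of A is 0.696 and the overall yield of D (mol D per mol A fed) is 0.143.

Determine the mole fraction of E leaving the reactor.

Conversion of A: A consumed = 1ξ₁ = 0.696 × 276 → ξ₁ = 192.1 lbmol/h.
Yield of D: 1ξ₂ / 276 = 0.143 → ξ₂ = 39.47 lbmol/h.
Outlet amounts (n = n₀ + Σ ν·ξ):
  A: 276 − 1(192.1) = 83.9
  E: 0 + 1(192.1) − 2(39.47) = 113.2
  D: 0 + 1(39.47) = 39.47
Total out = 236.5 lbmol/h; y_E = 113.2 / 236.5 = 0.4784.

0.478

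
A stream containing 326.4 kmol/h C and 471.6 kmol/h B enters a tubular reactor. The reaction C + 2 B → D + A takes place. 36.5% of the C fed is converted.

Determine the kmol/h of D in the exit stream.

C reacted = 0.365 × 326.4 = 119.1 kmol/h; ν_C = −1, so ξ = 119.1/1 = 119.1 kmol/h.
Outlet amounts (n = n₀ + ν ξ):
  C: 326.4 − 1(119.1) = 207.3
  B: 471.6 − 2(119.1) = 233.3
  D: 0 + 1(119.1) = 119.1
  A: 0 + 1(119.1) = 119.1

119 kmol/h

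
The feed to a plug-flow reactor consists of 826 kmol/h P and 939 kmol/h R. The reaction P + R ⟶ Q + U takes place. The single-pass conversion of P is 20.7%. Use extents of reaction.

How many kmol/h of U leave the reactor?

P reacted = 0.207 × 826 = 171 kmol/h; ν_P = −1, so ξ = 171/1 = 171 kmol/h.
Outlet amounts (n = n₀ + ν ξ):
  P: 826 − 1(171) = 655
  R: 939 − 1(171) = 768
  Q: 0 + 1(171) = 171
  U: 0 + 1(171) = 171

171 kmol/h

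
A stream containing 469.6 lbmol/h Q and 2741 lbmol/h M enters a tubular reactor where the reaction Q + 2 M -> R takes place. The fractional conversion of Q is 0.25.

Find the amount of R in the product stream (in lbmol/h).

Q reacted = 0.25 × 469.6 = 117.4 lbmol/h; ν_Q = −1, so ξ = 117.4/1 = 117.4 lbmol/h.
Outlet amounts (n = n₀ + ν ξ):
  Q: 469.6 − 1(117.4) = 352.2
  M: 2741 − 2(117.4) = 2506
  R: 0 + 1(117.4) = 117.4

117 lbmol/h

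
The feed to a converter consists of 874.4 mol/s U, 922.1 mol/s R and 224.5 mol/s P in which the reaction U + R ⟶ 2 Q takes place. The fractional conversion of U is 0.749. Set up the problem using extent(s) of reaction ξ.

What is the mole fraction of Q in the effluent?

0.648

U reacted = 0.749 × 874.4 = 654.9 mol/s; ν_U = −1, so ξ = 654.9/1 = 654.9 mol/s.
Outlet amounts (n = n₀ + ν ξ):
  U: 874.4 − 1(654.9) = 219.5
  R: 922.1 − 1(654.9) = 267.2
  Q: 0 + 2(654.9) = 1310
  P: 224.5 (inert)
Total out = 2021 mol/s; y_Q = 1310 / 2021 = 0.6481.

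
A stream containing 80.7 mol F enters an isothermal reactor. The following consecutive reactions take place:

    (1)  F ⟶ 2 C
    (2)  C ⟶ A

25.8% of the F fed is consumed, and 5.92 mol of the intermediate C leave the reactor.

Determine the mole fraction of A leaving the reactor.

0.352

Conversion of F: F consumed = 1ξ₁ = 0.258 × 80.7 → ξ₁ = 20.82 mol.
C balance: n_C = 0 + 2ξ₁ − 1ξ₂ = 5.92 → ξ₂ = (2·20.82 − 5.92)/1 = 35.72 mol.
Outlet amounts (n = n₀ + Σ ν·ξ):
  F: 80.7 − 1(20.82) = 59.88
  C: 0 + 2(20.82) − 1(35.72) = 5.92
  A: 0 + 1(35.72) = 35.72
Total out = 101.5 mol; y_A = 35.72 / 101.5 = 0.3519.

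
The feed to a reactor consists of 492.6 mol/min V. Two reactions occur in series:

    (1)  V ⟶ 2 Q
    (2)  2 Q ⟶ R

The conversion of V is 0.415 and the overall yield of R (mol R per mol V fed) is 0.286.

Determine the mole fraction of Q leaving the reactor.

0.229

Conversion of V: V consumed = 1ξ₁ = 0.415 × 492.6 → ξ₁ = 204.4 mol/min.
Yield of R: 1ξ₂ / 492.6 = 0.286 → ξ₂ = 140.9 mol/min.
Outlet amounts (n = n₀ + Σ ν·ξ):
  V: 492.6 − 1(204.4) = 288.2
  Q: 0 + 2(204.4) − 2(140.9) = 127.1
  R: 0 + 1(140.9) = 140.9
Total out = 556.1 mol/min; y_Q = 127.1 / 556.1 = 0.2285.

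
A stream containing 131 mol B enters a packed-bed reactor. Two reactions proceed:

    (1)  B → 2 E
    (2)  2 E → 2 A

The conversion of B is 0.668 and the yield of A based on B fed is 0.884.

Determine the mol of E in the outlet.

59.2 mol

Conversion of B: B consumed = 1ξ₁ = 0.668 × 131 → ξ₁ = 87.51 mol.
Yield of A: 2ξ₂ / 131 = 0.884 → ξ₂ = 57.9 mol.
Outlet amounts (n = n₀ + Σ ν·ξ):
  B: 131 − 1(87.51) = 43.49
  E: 0 + 2(87.51) − 2(57.9) = 59.21
  A: 0 + 2(57.9) = 115.8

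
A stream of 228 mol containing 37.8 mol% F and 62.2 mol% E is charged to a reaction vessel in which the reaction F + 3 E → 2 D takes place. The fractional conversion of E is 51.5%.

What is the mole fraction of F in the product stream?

0.345

E reacted = 0.515 × 141.8 = 73.04 mol; ν_E = −3, so ξ = 73.04/3 = 24.35 mol.
Outlet amounts (n = n₀ + ν ξ):
  F: 86.18 − 1(24.35) = 61.84
  E: 141.8 − 3(24.35) = 68.78
  D: 0 + 2(24.35) = 48.69
Total out = 179.3 mol; y_F = 61.84 / 179.3 = 0.3449.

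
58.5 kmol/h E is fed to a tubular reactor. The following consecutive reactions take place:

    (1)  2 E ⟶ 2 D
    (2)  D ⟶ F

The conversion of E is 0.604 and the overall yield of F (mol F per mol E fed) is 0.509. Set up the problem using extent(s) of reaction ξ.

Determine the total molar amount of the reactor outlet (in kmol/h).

58.5 kmol/h

Conversion of E: E consumed = 2ξ₁ = 0.604 × 58.5 → ξ₁ = 17.67 kmol/h.
Yield of F: 1ξ₂ / 58.5 = 0.509 → ξ₂ = 29.78 kmol/h.
Outlet amounts (n = n₀ + Σ ν·ξ):
  E: 58.5 − 2(17.67) = 23.17
  D: 0 + 2(17.67) − 1(29.78) = 5.557
  F: 0 + 1(29.78) = 29.78
Total out = 23.17 + 5.557 + 29.78 = 58.5 kmol/h.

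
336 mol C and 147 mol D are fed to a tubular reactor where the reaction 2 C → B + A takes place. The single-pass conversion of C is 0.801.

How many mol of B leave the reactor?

135 mol

C reacted = 0.801 × 336 = 269.1 mol; ν_C = −2, so ξ = 269.1/2 = 134.6 mol.
Outlet amounts (n = n₀ + ν ξ):
  C: 336 − 2(134.6) = 66.86
  B: 0 + 1(134.6) = 134.6
  A: 0 + 1(134.6) = 134.6
  D: 147 (inert)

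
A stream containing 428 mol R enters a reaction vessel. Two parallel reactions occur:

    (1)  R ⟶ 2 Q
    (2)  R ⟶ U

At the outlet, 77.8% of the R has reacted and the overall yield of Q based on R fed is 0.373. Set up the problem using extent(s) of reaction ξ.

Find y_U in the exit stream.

0.499

Yield of Q: 2ξ₁ / 428 = 0.373 → ξ₁ = 79.82 mol.
Conversion of R: 1ξ₁ + 1ξ₂ = 0.778 × 428 = 333 → ξ₂ = 253.2 mol.
Outlet amounts (n = n₀ + Σ ν·ξ):
  R: 428 − 1(79.82) − 1(253.2) = 95.02
  Q: 0 + 2(79.82) = 159.6
  U: 0 + 1(253.2) = 253.2
Total out = 507.8 mol; y_U = 253.2 / 507.8 = 0.4985.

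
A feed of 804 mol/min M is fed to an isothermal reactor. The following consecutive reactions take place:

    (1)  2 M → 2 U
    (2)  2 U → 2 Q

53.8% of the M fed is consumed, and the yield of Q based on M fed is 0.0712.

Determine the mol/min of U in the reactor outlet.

375 mol/min

Conversion of M: M consumed = 2ξ₁ = 0.538 × 804 → ξ₁ = 216.3 mol/min.
Yield of Q: 2ξ₂ / 804 = 0.0712 → ξ₂ = 28.62 mol/min.
Outlet amounts (n = n₀ + Σ ν·ξ):
  M: 804 − 2(216.3) = 371.4
  U: 0 + 2(216.3) − 2(28.62) = 375.3
  Q: 0 + 2(28.62) = 57.24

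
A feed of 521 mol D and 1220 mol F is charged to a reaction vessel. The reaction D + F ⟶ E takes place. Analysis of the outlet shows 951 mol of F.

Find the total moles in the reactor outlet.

For F: n = n₀ − 1ξ → 951 = 1220 − 1ξ, giving ξ = 269 mol.
Outlet amounts (n = n₀ + ν ξ):
  D: 521 − 1(269) = 252
  F: 1220 − 1(269) = 951
  E: 0 + 1(269) = 269
Total out = 252 + 951 + 269 = 1472 mol.

1470 mol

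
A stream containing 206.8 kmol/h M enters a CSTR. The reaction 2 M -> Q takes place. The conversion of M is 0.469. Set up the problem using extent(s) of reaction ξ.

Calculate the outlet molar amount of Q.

48.5 kmol/h

M reacted = 0.469 × 206.8 = 96.99 kmol/h; ν_M = −2, so ξ = 96.99/2 = 48.49 kmol/h.
Outlet amounts (n = n₀ + ν ξ):
  M: 206.8 − 2(48.49) = 109.8
  Q: 0 + 1(48.49) = 48.49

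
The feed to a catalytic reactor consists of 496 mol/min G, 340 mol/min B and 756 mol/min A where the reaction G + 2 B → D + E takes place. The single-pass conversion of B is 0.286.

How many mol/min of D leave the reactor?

48.6 mol/min

B reacted = 0.286 × 340 = 97.24 mol/min; ν_B = −2, so ξ = 97.24/2 = 48.62 mol/min.
Outlet amounts (n = n₀ + ν ξ):
  G: 496 − 1(48.62) = 447.4
  B: 340 − 2(48.62) = 242.8
  D: 0 + 1(48.62) = 48.62
  E: 0 + 1(48.62) = 48.62
  A: 756 (inert)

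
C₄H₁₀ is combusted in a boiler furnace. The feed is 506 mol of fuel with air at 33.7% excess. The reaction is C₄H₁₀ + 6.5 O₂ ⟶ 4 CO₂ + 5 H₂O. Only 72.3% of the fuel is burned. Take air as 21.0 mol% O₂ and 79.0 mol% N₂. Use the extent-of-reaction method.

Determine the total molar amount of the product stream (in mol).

22000 mol

Stoichiometric O₂ = 6.5 × 506 = 3289 mol; O₂ fed = 3289 × 1.337 = 4397 mol.
N₂ fed = 4397 × 79/21 = 16540 mol.
Fuel reacted = 0.723 × 506 → ξ = 365.8 mol.
Outlet (n = n₀ + ν ξ):
  C₄H₁₀: 506 − 1(365.8) = 140.2
  O₂: 4397 − 6.5(365.8) = 2019
  N₂: 16540 (inert)
  CO₂: 0 + 4(365.8) = 1463
  H₂O: 0 + 5(365.8) = 1829
Total out = 140.2 + 2019 + 16540 + 1463 + 1829 = 21990 mol.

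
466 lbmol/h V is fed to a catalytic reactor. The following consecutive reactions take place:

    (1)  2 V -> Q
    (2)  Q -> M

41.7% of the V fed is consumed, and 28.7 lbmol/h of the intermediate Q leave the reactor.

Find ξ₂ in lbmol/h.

ξ₂ = 68.5 lbmol/h

Conversion of V: V consumed = 2ξ₁ = 0.417 × 466 → ξ₁ = 97.16 lbmol/h.
Q balance: n_Q = 0 + 1ξ₁ − 1ξ₂ = 28.7 → ξ₂ = (1·97.16 − 28.7)/1 = 68.46 lbmol/h.
Outlet amounts (n = n₀ + Σ ν·ξ):
  V: 466 − 2(97.16) = 271.7
  Q: 0 + 1(97.16) − 1(68.46) = 28.7
  M: 0 + 1(68.46) = 68.46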